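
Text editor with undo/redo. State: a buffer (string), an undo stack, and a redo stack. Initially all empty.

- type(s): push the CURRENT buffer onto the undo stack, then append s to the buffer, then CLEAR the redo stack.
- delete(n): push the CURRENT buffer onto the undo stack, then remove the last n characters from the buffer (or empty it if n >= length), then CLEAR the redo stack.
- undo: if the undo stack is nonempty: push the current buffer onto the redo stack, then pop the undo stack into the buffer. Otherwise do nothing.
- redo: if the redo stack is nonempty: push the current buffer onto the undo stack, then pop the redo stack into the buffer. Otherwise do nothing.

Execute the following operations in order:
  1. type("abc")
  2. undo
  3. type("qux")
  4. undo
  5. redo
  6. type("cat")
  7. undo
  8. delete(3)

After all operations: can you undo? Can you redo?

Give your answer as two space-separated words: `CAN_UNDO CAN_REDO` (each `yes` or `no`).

After op 1 (type): buf='abc' undo_depth=1 redo_depth=0
After op 2 (undo): buf='(empty)' undo_depth=0 redo_depth=1
After op 3 (type): buf='qux' undo_depth=1 redo_depth=0
After op 4 (undo): buf='(empty)' undo_depth=0 redo_depth=1
After op 5 (redo): buf='qux' undo_depth=1 redo_depth=0
After op 6 (type): buf='quxcat' undo_depth=2 redo_depth=0
After op 7 (undo): buf='qux' undo_depth=1 redo_depth=1
After op 8 (delete): buf='(empty)' undo_depth=2 redo_depth=0

Answer: yes no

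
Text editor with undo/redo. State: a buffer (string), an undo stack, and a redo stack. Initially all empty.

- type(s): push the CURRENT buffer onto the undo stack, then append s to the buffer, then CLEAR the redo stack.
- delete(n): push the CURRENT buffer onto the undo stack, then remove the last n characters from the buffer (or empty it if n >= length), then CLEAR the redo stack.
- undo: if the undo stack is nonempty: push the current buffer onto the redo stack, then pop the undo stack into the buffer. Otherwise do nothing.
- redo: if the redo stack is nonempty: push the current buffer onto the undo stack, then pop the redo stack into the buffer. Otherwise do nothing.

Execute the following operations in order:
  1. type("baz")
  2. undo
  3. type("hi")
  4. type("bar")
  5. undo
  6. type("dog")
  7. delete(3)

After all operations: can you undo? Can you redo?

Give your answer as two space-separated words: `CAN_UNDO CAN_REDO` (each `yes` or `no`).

Answer: yes no

Derivation:
After op 1 (type): buf='baz' undo_depth=1 redo_depth=0
After op 2 (undo): buf='(empty)' undo_depth=0 redo_depth=1
After op 3 (type): buf='hi' undo_depth=1 redo_depth=0
After op 4 (type): buf='hibar' undo_depth=2 redo_depth=0
After op 5 (undo): buf='hi' undo_depth=1 redo_depth=1
After op 6 (type): buf='hidog' undo_depth=2 redo_depth=0
After op 7 (delete): buf='hi' undo_depth=3 redo_depth=0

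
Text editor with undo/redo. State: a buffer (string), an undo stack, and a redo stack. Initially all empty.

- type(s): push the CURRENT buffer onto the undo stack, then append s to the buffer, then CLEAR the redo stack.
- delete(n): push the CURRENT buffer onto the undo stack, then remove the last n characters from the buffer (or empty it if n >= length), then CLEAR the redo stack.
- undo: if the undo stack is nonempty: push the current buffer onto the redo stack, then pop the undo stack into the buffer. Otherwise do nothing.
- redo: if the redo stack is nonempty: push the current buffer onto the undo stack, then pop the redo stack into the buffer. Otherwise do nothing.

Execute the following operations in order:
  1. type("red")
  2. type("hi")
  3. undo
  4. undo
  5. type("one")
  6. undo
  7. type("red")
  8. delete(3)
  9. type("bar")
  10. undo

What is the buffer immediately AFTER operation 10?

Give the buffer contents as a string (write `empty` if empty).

After op 1 (type): buf='red' undo_depth=1 redo_depth=0
After op 2 (type): buf='redhi' undo_depth=2 redo_depth=0
After op 3 (undo): buf='red' undo_depth=1 redo_depth=1
After op 4 (undo): buf='(empty)' undo_depth=0 redo_depth=2
After op 5 (type): buf='one' undo_depth=1 redo_depth=0
After op 6 (undo): buf='(empty)' undo_depth=0 redo_depth=1
After op 7 (type): buf='red' undo_depth=1 redo_depth=0
After op 8 (delete): buf='(empty)' undo_depth=2 redo_depth=0
After op 9 (type): buf='bar' undo_depth=3 redo_depth=0
After op 10 (undo): buf='(empty)' undo_depth=2 redo_depth=1

Answer: empty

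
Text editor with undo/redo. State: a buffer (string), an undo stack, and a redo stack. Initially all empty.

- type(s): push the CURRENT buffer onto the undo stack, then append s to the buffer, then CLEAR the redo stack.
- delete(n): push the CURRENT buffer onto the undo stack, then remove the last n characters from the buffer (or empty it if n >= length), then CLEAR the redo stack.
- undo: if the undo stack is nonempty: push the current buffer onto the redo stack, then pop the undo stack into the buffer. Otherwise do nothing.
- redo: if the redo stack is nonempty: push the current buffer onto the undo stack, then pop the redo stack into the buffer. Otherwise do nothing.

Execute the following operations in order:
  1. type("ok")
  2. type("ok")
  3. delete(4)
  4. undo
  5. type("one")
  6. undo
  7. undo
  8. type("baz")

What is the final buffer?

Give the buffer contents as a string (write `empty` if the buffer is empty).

Answer: okbaz

Derivation:
After op 1 (type): buf='ok' undo_depth=1 redo_depth=0
After op 2 (type): buf='okok' undo_depth=2 redo_depth=0
After op 3 (delete): buf='(empty)' undo_depth=3 redo_depth=0
After op 4 (undo): buf='okok' undo_depth=2 redo_depth=1
After op 5 (type): buf='okokone' undo_depth=3 redo_depth=0
After op 6 (undo): buf='okok' undo_depth=2 redo_depth=1
After op 7 (undo): buf='ok' undo_depth=1 redo_depth=2
After op 8 (type): buf='okbaz' undo_depth=2 redo_depth=0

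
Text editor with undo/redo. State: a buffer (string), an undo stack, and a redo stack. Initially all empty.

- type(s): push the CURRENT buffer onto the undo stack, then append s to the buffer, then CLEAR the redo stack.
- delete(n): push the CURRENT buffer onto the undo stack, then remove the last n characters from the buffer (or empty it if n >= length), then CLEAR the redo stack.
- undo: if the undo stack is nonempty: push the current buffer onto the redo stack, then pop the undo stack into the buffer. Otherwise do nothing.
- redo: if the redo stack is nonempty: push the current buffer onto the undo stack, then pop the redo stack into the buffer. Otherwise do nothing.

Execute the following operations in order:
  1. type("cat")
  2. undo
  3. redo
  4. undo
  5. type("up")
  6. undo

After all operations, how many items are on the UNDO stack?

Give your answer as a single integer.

After op 1 (type): buf='cat' undo_depth=1 redo_depth=0
After op 2 (undo): buf='(empty)' undo_depth=0 redo_depth=1
After op 3 (redo): buf='cat' undo_depth=1 redo_depth=0
After op 4 (undo): buf='(empty)' undo_depth=0 redo_depth=1
After op 5 (type): buf='up' undo_depth=1 redo_depth=0
After op 6 (undo): buf='(empty)' undo_depth=0 redo_depth=1

Answer: 0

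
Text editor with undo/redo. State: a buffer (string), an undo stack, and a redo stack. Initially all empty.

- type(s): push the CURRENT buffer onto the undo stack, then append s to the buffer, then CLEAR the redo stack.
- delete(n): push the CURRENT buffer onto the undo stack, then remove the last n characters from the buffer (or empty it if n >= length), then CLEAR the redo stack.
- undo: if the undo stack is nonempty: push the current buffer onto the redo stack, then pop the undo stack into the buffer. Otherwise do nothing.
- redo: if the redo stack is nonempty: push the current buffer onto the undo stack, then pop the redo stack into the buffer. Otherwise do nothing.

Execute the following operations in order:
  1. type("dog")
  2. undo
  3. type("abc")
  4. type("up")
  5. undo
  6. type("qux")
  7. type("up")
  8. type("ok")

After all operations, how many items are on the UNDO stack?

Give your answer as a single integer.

Answer: 4

Derivation:
After op 1 (type): buf='dog' undo_depth=1 redo_depth=0
After op 2 (undo): buf='(empty)' undo_depth=0 redo_depth=1
After op 3 (type): buf='abc' undo_depth=1 redo_depth=0
After op 4 (type): buf='abcup' undo_depth=2 redo_depth=0
After op 5 (undo): buf='abc' undo_depth=1 redo_depth=1
After op 6 (type): buf='abcqux' undo_depth=2 redo_depth=0
After op 7 (type): buf='abcquxup' undo_depth=3 redo_depth=0
After op 8 (type): buf='abcquxupok' undo_depth=4 redo_depth=0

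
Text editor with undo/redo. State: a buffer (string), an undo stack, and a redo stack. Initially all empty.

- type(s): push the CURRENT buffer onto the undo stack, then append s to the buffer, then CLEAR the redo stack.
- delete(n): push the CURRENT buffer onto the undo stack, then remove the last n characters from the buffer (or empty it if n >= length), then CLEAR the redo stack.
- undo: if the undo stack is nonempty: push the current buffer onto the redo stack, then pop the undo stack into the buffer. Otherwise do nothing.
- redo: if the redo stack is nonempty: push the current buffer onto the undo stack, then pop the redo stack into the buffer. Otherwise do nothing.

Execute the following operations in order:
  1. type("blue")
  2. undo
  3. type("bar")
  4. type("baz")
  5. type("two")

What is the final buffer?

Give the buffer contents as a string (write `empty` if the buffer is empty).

After op 1 (type): buf='blue' undo_depth=1 redo_depth=0
After op 2 (undo): buf='(empty)' undo_depth=0 redo_depth=1
After op 3 (type): buf='bar' undo_depth=1 redo_depth=0
After op 4 (type): buf='barbaz' undo_depth=2 redo_depth=0
After op 5 (type): buf='barbaztwo' undo_depth=3 redo_depth=0

Answer: barbaztwo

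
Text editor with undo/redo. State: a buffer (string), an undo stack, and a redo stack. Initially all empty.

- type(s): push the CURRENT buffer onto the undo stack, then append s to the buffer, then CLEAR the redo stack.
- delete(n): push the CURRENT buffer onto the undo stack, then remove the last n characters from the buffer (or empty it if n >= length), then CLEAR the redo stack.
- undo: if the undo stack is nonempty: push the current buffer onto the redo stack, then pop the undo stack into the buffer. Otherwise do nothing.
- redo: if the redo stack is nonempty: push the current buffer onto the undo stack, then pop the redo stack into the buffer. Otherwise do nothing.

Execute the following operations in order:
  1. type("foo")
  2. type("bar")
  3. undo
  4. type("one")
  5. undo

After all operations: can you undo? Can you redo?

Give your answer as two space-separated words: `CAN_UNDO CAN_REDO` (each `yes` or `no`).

After op 1 (type): buf='foo' undo_depth=1 redo_depth=0
After op 2 (type): buf='foobar' undo_depth=2 redo_depth=0
After op 3 (undo): buf='foo' undo_depth=1 redo_depth=1
After op 4 (type): buf='fooone' undo_depth=2 redo_depth=0
After op 5 (undo): buf='foo' undo_depth=1 redo_depth=1

Answer: yes yes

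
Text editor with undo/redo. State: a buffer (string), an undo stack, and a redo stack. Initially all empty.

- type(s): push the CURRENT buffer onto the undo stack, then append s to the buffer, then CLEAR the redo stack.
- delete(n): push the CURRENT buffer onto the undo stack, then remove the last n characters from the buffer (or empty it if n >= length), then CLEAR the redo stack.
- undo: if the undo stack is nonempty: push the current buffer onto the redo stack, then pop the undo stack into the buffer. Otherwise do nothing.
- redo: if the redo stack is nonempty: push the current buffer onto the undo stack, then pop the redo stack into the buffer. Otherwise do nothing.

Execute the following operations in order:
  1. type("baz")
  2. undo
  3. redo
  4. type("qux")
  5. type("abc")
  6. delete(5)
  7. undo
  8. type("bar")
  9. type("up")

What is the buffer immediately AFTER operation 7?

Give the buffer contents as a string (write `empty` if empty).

Answer: bazquxabc

Derivation:
After op 1 (type): buf='baz' undo_depth=1 redo_depth=0
After op 2 (undo): buf='(empty)' undo_depth=0 redo_depth=1
After op 3 (redo): buf='baz' undo_depth=1 redo_depth=0
After op 4 (type): buf='bazqux' undo_depth=2 redo_depth=0
After op 5 (type): buf='bazquxabc' undo_depth=3 redo_depth=0
After op 6 (delete): buf='bazq' undo_depth=4 redo_depth=0
After op 7 (undo): buf='bazquxabc' undo_depth=3 redo_depth=1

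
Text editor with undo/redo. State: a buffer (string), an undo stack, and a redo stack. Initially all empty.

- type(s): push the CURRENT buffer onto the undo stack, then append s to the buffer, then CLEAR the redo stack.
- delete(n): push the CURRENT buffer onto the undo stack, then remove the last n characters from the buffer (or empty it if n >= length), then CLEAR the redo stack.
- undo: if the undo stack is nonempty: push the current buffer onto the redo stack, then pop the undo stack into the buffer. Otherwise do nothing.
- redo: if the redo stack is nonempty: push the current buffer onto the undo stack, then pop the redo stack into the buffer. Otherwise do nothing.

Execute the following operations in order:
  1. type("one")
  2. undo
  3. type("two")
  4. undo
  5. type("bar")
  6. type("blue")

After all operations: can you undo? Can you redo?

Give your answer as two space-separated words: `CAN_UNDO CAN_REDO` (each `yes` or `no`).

After op 1 (type): buf='one' undo_depth=1 redo_depth=0
After op 2 (undo): buf='(empty)' undo_depth=0 redo_depth=1
After op 3 (type): buf='two' undo_depth=1 redo_depth=0
After op 4 (undo): buf='(empty)' undo_depth=0 redo_depth=1
After op 5 (type): buf='bar' undo_depth=1 redo_depth=0
After op 6 (type): buf='barblue' undo_depth=2 redo_depth=0

Answer: yes no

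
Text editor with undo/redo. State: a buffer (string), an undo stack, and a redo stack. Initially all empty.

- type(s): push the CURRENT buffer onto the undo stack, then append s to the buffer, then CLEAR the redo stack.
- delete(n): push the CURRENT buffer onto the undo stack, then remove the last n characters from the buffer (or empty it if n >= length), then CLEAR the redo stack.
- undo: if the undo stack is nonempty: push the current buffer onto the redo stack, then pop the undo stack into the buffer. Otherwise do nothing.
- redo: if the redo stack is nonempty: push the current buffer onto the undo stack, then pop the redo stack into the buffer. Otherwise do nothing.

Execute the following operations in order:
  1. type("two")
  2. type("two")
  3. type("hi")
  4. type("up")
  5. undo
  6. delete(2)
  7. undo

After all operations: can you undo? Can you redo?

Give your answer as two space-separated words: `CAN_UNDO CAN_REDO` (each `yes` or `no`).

Answer: yes yes

Derivation:
After op 1 (type): buf='two' undo_depth=1 redo_depth=0
After op 2 (type): buf='twotwo' undo_depth=2 redo_depth=0
After op 3 (type): buf='twotwohi' undo_depth=3 redo_depth=0
After op 4 (type): buf='twotwohiup' undo_depth=4 redo_depth=0
After op 5 (undo): buf='twotwohi' undo_depth=3 redo_depth=1
After op 6 (delete): buf='twotwo' undo_depth=4 redo_depth=0
After op 7 (undo): buf='twotwohi' undo_depth=3 redo_depth=1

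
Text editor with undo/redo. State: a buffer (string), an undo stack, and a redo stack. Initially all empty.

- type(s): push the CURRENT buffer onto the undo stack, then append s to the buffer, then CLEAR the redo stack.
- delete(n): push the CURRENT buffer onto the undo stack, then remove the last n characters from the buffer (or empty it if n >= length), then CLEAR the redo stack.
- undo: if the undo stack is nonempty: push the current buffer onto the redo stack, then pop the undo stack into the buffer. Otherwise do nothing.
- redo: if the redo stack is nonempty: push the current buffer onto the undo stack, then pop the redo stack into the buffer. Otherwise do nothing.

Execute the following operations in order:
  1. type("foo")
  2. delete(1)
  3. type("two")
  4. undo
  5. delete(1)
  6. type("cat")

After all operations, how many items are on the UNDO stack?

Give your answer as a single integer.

Answer: 4

Derivation:
After op 1 (type): buf='foo' undo_depth=1 redo_depth=0
After op 2 (delete): buf='fo' undo_depth=2 redo_depth=0
After op 3 (type): buf='fotwo' undo_depth=3 redo_depth=0
After op 4 (undo): buf='fo' undo_depth=2 redo_depth=1
After op 5 (delete): buf='f' undo_depth=3 redo_depth=0
After op 6 (type): buf='fcat' undo_depth=4 redo_depth=0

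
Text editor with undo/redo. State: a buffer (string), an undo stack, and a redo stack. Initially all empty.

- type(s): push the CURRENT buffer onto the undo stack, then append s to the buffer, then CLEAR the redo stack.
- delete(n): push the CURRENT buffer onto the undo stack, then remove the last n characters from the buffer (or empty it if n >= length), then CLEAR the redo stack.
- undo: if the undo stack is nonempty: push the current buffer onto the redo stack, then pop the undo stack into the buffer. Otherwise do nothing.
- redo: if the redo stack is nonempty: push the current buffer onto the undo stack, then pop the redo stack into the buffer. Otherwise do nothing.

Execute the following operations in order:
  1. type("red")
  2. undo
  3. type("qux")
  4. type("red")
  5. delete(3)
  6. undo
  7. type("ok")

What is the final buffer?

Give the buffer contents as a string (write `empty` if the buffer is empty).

Answer: quxredok

Derivation:
After op 1 (type): buf='red' undo_depth=1 redo_depth=0
After op 2 (undo): buf='(empty)' undo_depth=0 redo_depth=1
After op 3 (type): buf='qux' undo_depth=1 redo_depth=0
After op 4 (type): buf='quxred' undo_depth=2 redo_depth=0
After op 5 (delete): buf='qux' undo_depth=3 redo_depth=0
After op 6 (undo): buf='quxred' undo_depth=2 redo_depth=1
After op 7 (type): buf='quxredok' undo_depth=3 redo_depth=0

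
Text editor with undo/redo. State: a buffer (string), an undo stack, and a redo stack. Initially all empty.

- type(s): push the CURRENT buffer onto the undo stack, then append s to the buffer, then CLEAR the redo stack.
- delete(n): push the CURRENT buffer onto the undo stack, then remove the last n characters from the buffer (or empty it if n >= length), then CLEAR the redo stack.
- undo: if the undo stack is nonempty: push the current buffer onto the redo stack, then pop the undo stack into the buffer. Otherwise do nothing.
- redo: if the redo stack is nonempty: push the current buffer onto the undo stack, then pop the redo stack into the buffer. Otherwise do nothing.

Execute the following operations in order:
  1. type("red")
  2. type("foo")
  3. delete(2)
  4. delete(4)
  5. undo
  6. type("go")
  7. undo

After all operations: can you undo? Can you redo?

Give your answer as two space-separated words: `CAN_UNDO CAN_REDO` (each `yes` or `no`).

After op 1 (type): buf='red' undo_depth=1 redo_depth=0
After op 2 (type): buf='redfoo' undo_depth=2 redo_depth=0
After op 3 (delete): buf='redf' undo_depth=3 redo_depth=0
After op 4 (delete): buf='(empty)' undo_depth=4 redo_depth=0
After op 5 (undo): buf='redf' undo_depth=3 redo_depth=1
After op 6 (type): buf='redfgo' undo_depth=4 redo_depth=0
After op 7 (undo): buf='redf' undo_depth=3 redo_depth=1

Answer: yes yes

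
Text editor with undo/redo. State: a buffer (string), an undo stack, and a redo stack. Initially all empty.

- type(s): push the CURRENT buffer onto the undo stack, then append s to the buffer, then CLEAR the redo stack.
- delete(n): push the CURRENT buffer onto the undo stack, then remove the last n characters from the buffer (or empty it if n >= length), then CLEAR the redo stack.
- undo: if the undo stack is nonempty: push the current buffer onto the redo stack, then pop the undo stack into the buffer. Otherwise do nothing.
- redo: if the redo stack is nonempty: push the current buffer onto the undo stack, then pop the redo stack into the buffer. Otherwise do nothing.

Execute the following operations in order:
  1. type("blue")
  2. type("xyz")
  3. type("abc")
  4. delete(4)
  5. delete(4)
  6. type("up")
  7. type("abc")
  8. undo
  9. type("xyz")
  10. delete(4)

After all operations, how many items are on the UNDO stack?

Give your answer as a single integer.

After op 1 (type): buf='blue' undo_depth=1 redo_depth=0
After op 2 (type): buf='bluexyz' undo_depth=2 redo_depth=0
After op 3 (type): buf='bluexyzabc' undo_depth=3 redo_depth=0
After op 4 (delete): buf='bluexy' undo_depth=4 redo_depth=0
After op 5 (delete): buf='bl' undo_depth=5 redo_depth=0
After op 6 (type): buf='blup' undo_depth=6 redo_depth=0
After op 7 (type): buf='blupabc' undo_depth=7 redo_depth=0
After op 8 (undo): buf='blup' undo_depth=6 redo_depth=1
After op 9 (type): buf='blupxyz' undo_depth=7 redo_depth=0
After op 10 (delete): buf='blu' undo_depth=8 redo_depth=0

Answer: 8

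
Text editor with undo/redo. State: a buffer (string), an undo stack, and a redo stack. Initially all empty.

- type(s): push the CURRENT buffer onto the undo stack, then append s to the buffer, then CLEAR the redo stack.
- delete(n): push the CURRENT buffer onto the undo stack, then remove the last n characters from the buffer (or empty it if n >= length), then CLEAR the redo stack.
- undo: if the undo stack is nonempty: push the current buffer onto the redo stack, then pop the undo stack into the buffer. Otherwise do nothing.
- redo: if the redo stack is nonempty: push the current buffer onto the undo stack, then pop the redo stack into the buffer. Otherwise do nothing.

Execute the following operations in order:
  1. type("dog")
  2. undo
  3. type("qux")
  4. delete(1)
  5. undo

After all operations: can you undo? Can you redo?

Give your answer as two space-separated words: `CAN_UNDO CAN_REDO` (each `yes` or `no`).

Answer: yes yes

Derivation:
After op 1 (type): buf='dog' undo_depth=1 redo_depth=0
After op 2 (undo): buf='(empty)' undo_depth=0 redo_depth=1
After op 3 (type): buf='qux' undo_depth=1 redo_depth=0
After op 4 (delete): buf='qu' undo_depth=2 redo_depth=0
After op 5 (undo): buf='qux' undo_depth=1 redo_depth=1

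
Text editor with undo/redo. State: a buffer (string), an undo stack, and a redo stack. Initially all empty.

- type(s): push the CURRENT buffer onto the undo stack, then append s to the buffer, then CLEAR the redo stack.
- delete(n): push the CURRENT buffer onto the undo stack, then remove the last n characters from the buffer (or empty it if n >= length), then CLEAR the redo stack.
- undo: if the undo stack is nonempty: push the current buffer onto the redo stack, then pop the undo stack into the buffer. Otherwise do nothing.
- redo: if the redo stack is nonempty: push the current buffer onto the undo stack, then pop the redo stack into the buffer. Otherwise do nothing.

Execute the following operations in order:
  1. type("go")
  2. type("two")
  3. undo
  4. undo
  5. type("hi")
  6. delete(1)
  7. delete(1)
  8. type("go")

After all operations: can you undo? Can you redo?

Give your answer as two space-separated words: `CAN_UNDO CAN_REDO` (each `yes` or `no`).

Answer: yes no

Derivation:
After op 1 (type): buf='go' undo_depth=1 redo_depth=0
After op 2 (type): buf='gotwo' undo_depth=2 redo_depth=0
After op 3 (undo): buf='go' undo_depth=1 redo_depth=1
After op 4 (undo): buf='(empty)' undo_depth=0 redo_depth=2
After op 5 (type): buf='hi' undo_depth=1 redo_depth=0
After op 6 (delete): buf='h' undo_depth=2 redo_depth=0
After op 7 (delete): buf='(empty)' undo_depth=3 redo_depth=0
After op 8 (type): buf='go' undo_depth=4 redo_depth=0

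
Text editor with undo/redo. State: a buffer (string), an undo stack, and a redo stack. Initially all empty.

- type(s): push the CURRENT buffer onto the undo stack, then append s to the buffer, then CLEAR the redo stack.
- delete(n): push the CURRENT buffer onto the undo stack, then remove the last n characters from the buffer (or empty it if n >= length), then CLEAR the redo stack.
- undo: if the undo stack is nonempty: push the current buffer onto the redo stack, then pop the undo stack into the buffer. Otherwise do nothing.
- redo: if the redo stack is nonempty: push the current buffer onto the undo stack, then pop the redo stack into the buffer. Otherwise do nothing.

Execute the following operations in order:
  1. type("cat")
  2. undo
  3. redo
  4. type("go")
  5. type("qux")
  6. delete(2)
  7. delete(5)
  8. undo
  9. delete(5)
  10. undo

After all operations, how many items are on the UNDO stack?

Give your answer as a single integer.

After op 1 (type): buf='cat' undo_depth=1 redo_depth=0
After op 2 (undo): buf='(empty)' undo_depth=0 redo_depth=1
After op 3 (redo): buf='cat' undo_depth=1 redo_depth=0
After op 4 (type): buf='catgo' undo_depth=2 redo_depth=0
After op 5 (type): buf='catgoqux' undo_depth=3 redo_depth=0
After op 6 (delete): buf='catgoq' undo_depth=4 redo_depth=0
After op 7 (delete): buf='c' undo_depth=5 redo_depth=0
After op 8 (undo): buf='catgoq' undo_depth=4 redo_depth=1
After op 9 (delete): buf='c' undo_depth=5 redo_depth=0
After op 10 (undo): buf='catgoq' undo_depth=4 redo_depth=1

Answer: 4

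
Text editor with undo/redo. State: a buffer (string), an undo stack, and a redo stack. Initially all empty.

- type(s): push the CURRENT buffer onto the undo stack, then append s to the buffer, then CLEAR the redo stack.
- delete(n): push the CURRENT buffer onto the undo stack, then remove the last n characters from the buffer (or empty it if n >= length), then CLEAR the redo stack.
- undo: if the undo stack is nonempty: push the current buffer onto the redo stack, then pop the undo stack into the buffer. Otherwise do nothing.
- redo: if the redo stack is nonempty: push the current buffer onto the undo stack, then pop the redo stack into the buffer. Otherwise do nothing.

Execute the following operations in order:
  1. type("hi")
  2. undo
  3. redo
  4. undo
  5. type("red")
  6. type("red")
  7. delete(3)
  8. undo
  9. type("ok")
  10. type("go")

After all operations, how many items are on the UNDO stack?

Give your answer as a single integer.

After op 1 (type): buf='hi' undo_depth=1 redo_depth=0
After op 2 (undo): buf='(empty)' undo_depth=0 redo_depth=1
After op 3 (redo): buf='hi' undo_depth=1 redo_depth=0
After op 4 (undo): buf='(empty)' undo_depth=0 redo_depth=1
After op 5 (type): buf='red' undo_depth=1 redo_depth=0
After op 6 (type): buf='redred' undo_depth=2 redo_depth=0
After op 7 (delete): buf='red' undo_depth=3 redo_depth=0
After op 8 (undo): buf='redred' undo_depth=2 redo_depth=1
After op 9 (type): buf='redredok' undo_depth=3 redo_depth=0
After op 10 (type): buf='redredokgo' undo_depth=4 redo_depth=0

Answer: 4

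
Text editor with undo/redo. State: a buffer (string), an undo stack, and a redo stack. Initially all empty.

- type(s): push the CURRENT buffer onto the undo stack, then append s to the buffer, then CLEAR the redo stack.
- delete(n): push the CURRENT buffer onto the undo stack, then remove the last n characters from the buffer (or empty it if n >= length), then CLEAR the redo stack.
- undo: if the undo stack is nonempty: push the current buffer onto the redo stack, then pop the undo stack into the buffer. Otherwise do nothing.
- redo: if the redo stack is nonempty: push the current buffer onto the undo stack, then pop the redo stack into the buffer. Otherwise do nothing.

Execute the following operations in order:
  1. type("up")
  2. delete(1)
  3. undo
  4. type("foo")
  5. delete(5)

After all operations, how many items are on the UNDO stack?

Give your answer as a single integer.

Answer: 3

Derivation:
After op 1 (type): buf='up' undo_depth=1 redo_depth=0
After op 2 (delete): buf='u' undo_depth=2 redo_depth=0
After op 3 (undo): buf='up' undo_depth=1 redo_depth=1
After op 4 (type): buf='upfoo' undo_depth=2 redo_depth=0
After op 5 (delete): buf='(empty)' undo_depth=3 redo_depth=0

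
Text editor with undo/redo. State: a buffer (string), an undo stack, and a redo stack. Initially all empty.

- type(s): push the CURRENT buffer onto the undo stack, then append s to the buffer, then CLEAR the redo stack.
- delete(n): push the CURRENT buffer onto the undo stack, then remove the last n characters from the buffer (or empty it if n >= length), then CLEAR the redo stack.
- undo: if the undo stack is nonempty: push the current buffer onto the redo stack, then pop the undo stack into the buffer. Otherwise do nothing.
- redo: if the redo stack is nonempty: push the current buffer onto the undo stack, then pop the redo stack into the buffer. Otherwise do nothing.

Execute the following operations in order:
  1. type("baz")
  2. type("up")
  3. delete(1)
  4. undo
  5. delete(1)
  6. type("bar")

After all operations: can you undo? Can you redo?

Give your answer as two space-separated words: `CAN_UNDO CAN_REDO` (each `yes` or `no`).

Answer: yes no

Derivation:
After op 1 (type): buf='baz' undo_depth=1 redo_depth=0
After op 2 (type): buf='bazup' undo_depth=2 redo_depth=0
After op 3 (delete): buf='bazu' undo_depth=3 redo_depth=0
After op 4 (undo): buf='bazup' undo_depth=2 redo_depth=1
After op 5 (delete): buf='bazu' undo_depth=3 redo_depth=0
After op 6 (type): buf='bazubar' undo_depth=4 redo_depth=0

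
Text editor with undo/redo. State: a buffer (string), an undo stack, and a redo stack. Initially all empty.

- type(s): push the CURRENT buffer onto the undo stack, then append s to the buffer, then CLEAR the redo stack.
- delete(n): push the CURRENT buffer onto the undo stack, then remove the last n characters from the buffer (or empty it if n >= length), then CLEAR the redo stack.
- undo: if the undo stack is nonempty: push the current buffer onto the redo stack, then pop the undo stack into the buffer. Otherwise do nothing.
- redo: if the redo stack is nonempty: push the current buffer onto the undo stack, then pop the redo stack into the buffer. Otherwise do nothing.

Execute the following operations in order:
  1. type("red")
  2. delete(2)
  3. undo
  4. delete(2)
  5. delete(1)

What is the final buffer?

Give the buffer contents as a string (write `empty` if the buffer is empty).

Answer: empty

Derivation:
After op 1 (type): buf='red' undo_depth=1 redo_depth=0
After op 2 (delete): buf='r' undo_depth=2 redo_depth=0
After op 3 (undo): buf='red' undo_depth=1 redo_depth=1
After op 4 (delete): buf='r' undo_depth=2 redo_depth=0
After op 5 (delete): buf='(empty)' undo_depth=3 redo_depth=0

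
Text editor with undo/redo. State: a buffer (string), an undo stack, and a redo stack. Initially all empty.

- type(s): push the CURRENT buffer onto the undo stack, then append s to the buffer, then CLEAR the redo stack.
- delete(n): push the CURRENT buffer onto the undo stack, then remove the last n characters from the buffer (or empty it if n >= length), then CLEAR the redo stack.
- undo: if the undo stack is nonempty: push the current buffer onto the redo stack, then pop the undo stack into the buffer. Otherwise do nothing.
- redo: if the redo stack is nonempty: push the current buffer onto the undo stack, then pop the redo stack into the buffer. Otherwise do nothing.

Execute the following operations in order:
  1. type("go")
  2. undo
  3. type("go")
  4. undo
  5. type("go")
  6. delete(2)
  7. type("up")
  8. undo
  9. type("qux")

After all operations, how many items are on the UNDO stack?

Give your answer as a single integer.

Answer: 3

Derivation:
After op 1 (type): buf='go' undo_depth=1 redo_depth=0
After op 2 (undo): buf='(empty)' undo_depth=0 redo_depth=1
After op 3 (type): buf='go' undo_depth=1 redo_depth=0
After op 4 (undo): buf='(empty)' undo_depth=0 redo_depth=1
After op 5 (type): buf='go' undo_depth=1 redo_depth=0
After op 6 (delete): buf='(empty)' undo_depth=2 redo_depth=0
After op 7 (type): buf='up' undo_depth=3 redo_depth=0
After op 8 (undo): buf='(empty)' undo_depth=2 redo_depth=1
After op 9 (type): buf='qux' undo_depth=3 redo_depth=0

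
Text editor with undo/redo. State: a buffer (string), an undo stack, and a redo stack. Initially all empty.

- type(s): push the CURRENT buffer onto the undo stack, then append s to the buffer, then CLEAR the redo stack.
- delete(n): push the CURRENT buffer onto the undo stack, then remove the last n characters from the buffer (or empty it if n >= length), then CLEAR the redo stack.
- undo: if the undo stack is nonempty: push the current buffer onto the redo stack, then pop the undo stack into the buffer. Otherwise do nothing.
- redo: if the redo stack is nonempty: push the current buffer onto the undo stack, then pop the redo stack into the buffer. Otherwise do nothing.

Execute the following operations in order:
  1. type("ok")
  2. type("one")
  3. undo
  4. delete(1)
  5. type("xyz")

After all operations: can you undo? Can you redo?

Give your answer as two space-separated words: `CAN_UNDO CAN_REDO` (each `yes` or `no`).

Answer: yes no

Derivation:
After op 1 (type): buf='ok' undo_depth=1 redo_depth=0
After op 2 (type): buf='okone' undo_depth=2 redo_depth=0
After op 3 (undo): buf='ok' undo_depth=1 redo_depth=1
After op 4 (delete): buf='o' undo_depth=2 redo_depth=0
After op 5 (type): buf='oxyz' undo_depth=3 redo_depth=0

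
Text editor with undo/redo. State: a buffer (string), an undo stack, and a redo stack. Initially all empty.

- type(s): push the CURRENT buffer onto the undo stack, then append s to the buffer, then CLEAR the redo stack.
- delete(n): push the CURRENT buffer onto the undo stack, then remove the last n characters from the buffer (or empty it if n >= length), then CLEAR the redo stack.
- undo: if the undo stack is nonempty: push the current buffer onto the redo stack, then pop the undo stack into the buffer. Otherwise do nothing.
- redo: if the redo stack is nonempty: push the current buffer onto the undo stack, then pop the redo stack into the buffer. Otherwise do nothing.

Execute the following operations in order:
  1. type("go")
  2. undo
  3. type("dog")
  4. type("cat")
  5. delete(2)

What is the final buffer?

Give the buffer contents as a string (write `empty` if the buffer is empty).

After op 1 (type): buf='go' undo_depth=1 redo_depth=0
After op 2 (undo): buf='(empty)' undo_depth=0 redo_depth=1
After op 3 (type): buf='dog' undo_depth=1 redo_depth=0
After op 4 (type): buf='dogcat' undo_depth=2 redo_depth=0
After op 5 (delete): buf='dogc' undo_depth=3 redo_depth=0

Answer: dogc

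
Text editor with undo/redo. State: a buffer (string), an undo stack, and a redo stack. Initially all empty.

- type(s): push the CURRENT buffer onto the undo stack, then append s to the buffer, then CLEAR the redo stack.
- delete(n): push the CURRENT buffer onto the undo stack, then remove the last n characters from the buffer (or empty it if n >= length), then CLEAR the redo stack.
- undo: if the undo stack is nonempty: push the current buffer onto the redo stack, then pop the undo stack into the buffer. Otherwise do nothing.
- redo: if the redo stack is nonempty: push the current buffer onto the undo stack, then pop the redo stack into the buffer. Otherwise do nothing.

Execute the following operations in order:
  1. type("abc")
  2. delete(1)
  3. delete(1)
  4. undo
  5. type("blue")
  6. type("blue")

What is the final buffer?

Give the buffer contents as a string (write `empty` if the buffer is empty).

After op 1 (type): buf='abc' undo_depth=1 redo_depth=0
After op 2 (delete): buf='ab' undo_depth=2 redo_depth=0
After op 3 (delete): buf='a' undo_depth=3 redo_depth=0
After op 4 (undo): buf='ab' undo_depth=2 redo_depth=1
After op 5 (type): buf='abblue' undo_depth=3 redo_depth=0
After op 6 (type): buf='abblueblue' undo_depth=4 redo_depth=0

Answer: abblueblue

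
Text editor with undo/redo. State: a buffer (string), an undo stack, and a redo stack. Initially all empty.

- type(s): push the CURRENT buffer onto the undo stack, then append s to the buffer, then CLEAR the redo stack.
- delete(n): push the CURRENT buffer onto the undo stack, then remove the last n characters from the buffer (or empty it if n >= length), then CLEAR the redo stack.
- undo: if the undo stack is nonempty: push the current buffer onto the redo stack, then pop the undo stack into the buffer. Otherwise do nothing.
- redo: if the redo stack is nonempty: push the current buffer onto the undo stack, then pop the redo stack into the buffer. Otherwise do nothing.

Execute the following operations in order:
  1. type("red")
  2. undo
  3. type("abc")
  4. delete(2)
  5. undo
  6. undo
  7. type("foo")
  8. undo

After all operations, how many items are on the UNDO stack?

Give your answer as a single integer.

After op 1 (type): buf='red' undo_depth=1 redo_depth=0
After op 2 (undo): buf='(empty)' undo_depth=0 redo_depth=1
After op 3 (type): buf='abc' undo_depth=1 redo_depth=0
After op 4 (delete): buf='a' undo_depth=2 redo_depth=0
After op 5 (undo): buf='abc' undo_depth=1 redo_depth=1
After op 6 (undo): buf='(empty)' undo_depth=0 redo_depth=2
After op 7 (type): buf='foo' undo_depth=1 redo_depth=0
After op 8 (undo): buf='(empty)' undo_depth=0 redo_depth=1

Answer: 0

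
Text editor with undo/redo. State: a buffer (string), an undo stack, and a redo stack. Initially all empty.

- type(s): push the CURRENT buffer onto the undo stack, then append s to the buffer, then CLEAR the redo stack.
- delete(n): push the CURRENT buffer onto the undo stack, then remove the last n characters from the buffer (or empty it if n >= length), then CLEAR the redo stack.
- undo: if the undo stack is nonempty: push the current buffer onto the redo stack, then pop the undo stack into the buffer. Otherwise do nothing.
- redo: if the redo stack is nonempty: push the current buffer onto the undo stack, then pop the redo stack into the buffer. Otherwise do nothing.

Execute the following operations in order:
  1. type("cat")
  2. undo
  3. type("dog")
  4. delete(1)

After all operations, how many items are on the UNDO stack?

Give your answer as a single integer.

After op 1 (type): buf='cat' undo_depth=1 redo_depth=0
After op 2 (undo): buf='(empty)' undo_depth=0 redo_depth=1
After op 3 (type): buf='dog' undo_depth=1 redo_depth=0
After op 4 (delete): buf='do' undo_depth=2 redo_depth=0

Answer: 2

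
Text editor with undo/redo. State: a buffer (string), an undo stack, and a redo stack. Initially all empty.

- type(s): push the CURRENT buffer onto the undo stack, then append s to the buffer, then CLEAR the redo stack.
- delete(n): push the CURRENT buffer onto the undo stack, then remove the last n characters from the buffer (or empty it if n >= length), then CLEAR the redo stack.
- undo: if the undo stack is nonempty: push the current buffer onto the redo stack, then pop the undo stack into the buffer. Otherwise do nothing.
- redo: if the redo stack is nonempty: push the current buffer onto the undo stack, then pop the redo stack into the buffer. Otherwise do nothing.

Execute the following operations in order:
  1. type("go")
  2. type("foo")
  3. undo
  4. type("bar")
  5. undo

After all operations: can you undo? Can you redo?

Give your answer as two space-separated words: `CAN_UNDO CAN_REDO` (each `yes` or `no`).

Answer: yes yes

Derivation:
After op 1 (type): buf='go' undo_depth=1 redo_depth=0
After op 2 (type): buf='gofoo' undo_depth=2 redo_depth=0
After op 3 (undo): buf='go' undo_depth=1 redo_depth=1
After op 4 (type): buf='gobar' undo_depth=2 redo_depth=0
After op 5 (undo): buf='go' undo_depth=1 redo_depth=1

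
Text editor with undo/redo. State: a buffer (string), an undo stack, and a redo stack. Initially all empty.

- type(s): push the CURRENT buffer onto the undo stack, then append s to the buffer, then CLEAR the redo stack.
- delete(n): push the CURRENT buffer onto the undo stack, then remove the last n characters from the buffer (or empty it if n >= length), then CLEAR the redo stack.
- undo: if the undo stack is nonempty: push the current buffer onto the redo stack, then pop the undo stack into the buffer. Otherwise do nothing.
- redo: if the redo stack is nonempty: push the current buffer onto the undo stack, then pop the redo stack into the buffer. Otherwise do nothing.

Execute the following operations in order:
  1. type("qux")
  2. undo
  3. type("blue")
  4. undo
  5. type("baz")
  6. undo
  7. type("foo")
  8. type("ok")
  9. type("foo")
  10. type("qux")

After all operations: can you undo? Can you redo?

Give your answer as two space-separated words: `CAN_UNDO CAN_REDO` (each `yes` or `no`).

Answer: yes no

Derivation:
After op 1 (type): buf='qux' undo_depth=1 redo_depth=0
After op 2 (undo): buf='(empty)' undo_depth=0 redo_depth=1
After op 3 (type): buf='blue' undo_depth=1 redo_depth=0
After op 4 (undo): buf='(empty)' undo_depth=0 redo_depth=1
After op 5 (type): buf='baz' undo_depth=1 redo_depth=0
After op 6 (undo): buf='(empty)' undo_depth=0 redo_depth=1
After op 7 (type): buf='foo' undo_depth=1 redo_depth=0
After op 8 (type): buf='foook' undo_depth=2 redo_depth=0
After op 9 (type): buf='foookfoo' undo_depth=3 redo_depth=0
After op 10 (type): buf='foookfooqux' undo_depth=4 redo_depth=0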